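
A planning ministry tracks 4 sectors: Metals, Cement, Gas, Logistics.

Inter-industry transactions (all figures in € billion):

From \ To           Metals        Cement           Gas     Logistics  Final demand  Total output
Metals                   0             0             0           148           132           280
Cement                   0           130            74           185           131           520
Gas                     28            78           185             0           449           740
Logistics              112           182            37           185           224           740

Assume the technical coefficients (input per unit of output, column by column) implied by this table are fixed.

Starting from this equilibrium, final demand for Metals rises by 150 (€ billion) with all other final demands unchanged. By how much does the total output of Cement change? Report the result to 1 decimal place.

Δx_C = 42.2

Technical coefficients a_ij = z_ij / X_j:
  a_MM = 0/280 = 0.00, a_CM = 0/280 = 0.00, a_GM = 28/280 = 0.10, a_LM = 112/280 = 0.40
  a_MC = 0/520 = 0.00, a_CC = 130/520 = 0.25, a_GC = 78/520 = 0.15, a_LC = 182/520 = 0.35
  a_MG = 0/740 = 0.00, a_CG = 74/740 = 0.10, a_GG = 185/740 = 0.25, a_LG = 37/740 = 0.05
  a_ML = 148/740 = 0.20, a_CL = 185/740 = 0.25, a_GL = 0/740 = 0.00, a_LL = 185/740 = 0.25
I − A =
  [   1.00     0.00     0.00    -0.20]
  [   0.00     0.75    -0.10    -0.25]
  [  -0.10    -0.15     0.75     0.00]
  [  -0.40    -0.35    -0.05     0.75]
Compute the cofactors C_ij = (−1)^(i+j)·(3×3 minor ij) of I−A; the adjugate is their transpose:
adj(I−A) = Cᵀ =
  [ 0.343125   0.054000   0.014500   0.109500]
  [ 0.083750   0.501500   0.079500   0.189500]
  [ 0.062500   0.107500   0.415000   0.052500]
  [ 0.226250   0.270000   0.072500   0.547500]
det(I−A) = Σ_j (I−A)_1j·C_1j = (1.00)(0.343125) + (0.00)(0.083750) + (0.00)(0.062500) + (-0.20)(0.226250) = 0.297875
(I − A)⁻¹ = adj(I−A) / det(I−A) ≈
  [   1.1519     0.1813     0.0487     0.3676]
  [   0.2812     1.6836     0.2669     0.6362]
  [   0.2098     0.3609     1.3932     0.1762]
  [   0.7595     0.9064     0.2434     1.8380]
Δx = (I − A)⁻¹ Δd with Δd having +150 in the Metals component and 0 elsewhere.
So Δx_C = L_CM · (+150), where L_CM = adj(I−A)_CM / det(I−A) = 0.083750 / 0.297875.
Δx_C = 0.083750 × (+150) / 0.297875 = 12.5625 / 0.297875 ≈ 42.2.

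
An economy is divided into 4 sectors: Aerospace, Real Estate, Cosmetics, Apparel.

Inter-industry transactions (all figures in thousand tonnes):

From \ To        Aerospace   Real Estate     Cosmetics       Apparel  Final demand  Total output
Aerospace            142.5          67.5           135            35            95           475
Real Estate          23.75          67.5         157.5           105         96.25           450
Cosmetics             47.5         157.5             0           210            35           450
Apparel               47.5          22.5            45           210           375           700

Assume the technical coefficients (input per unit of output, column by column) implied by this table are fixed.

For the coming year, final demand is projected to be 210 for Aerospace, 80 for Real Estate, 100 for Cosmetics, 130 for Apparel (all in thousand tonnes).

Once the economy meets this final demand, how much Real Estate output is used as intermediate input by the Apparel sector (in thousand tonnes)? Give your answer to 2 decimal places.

Technical coefficients a_ij = z_ij / X_j:
  a_11 = 142.5/475 = 0.30, a_21 = 23.75/475 = 0.05, a_31 = 47.5/475 = 0.10, a_41 = 47.5/475 = 0.10
  a_12 = 67.5/450 = 0.15, a_22 = 67.5/450 = 0.15, a_32 = 157.5/450 = 0.35, a_42 = 22.5/450 = 0.05
  a_13 = 135/450 = 0.30, a_23 = 157.5/450 = 0.35, a_33 = 0/450 = 0.00, a_43 = 45/450 = 0.10
  a_14 = 35/700 = 0.05, a_24 = 105/700 = 0.15, a_34 = 210/700 = 0.30, a_44 = 210/700 = 0.30
I − A =
  [   0.70    -0.15    -0.30    -0.05]
  [  -0.05     0.85    -0.35    -0.15]
  [  -0.10    -0.35     1.00    -0.30]
  [  -0.10    -0.05    -0.10     0.70]
Compute the cofactors C_ij = (−1)^(i+j)·(3×3 minor ij) of I−A; the adjugate is their transpose:
adj(I−A) = Cᵀ =
  [ 0.465750   0.182750   0.220375   0.166875]
  [ 0.085000   0.433500   0.195500   0.182750]
  [ 0.102500   0.195500   0.399375   0.220375]
  [ 0.087250   0.085000   0.102500   0.465750]
det(I−A) = Σ_j (I−A)_1j·C_1j = (0.70)(0.465750) + (-0.15)(0.085000) + (-0.30)(0.102500) + (-0.05)(0.087250) = 0.2781625
(I − A)⁻¹ = adj(I−A) / det(I−A) ≈
  [   1.6744     0.6570     0.7923     0.5999]
  [   0.3056     1.5584     0.7028     0.6570]
  [   0.3685     0.7028     1.4358     0.7923]
  [   0.3137     0.3056     0.3685     1.6744]
First solve x = (I − A)⁻¹ d = adj(I−A)·d / det(I−A); in particular x_4 = (0.087250·210 + 0.085000·80 + 0.102500·100 + 0.465750·130) / 0.2781625 = 95.92 / 0.2781625 ≈ 344.8344.
Intermediate flow from 2 to 4: z_24 = a_24 · x_4 = 0.15 × 95.92 / 0.2781625 = 14.388 / 0.2781625 ≈ 51.73.

z_24 = 51.73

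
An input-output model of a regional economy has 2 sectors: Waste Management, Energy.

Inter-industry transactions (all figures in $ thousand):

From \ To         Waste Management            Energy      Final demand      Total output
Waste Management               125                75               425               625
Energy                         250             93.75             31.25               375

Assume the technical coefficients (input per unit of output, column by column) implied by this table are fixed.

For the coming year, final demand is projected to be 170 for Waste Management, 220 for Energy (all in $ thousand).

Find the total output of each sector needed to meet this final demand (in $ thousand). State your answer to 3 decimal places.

x_W = 329.808, x_E = 469.231

Technical coefficients a_ij = z_ij / X_j:
  a_WW = 125/625 = 0.20, a_EW = 250/625 = 0.40
  a_WE = 75/375 = 0.20, a_EE = 93.75/375 = 0.25
I − A =
  [   0.80    -0.20]
  [  -0.40     0.75]
det(I−A) = (0.80)(0.75) − (-0.20)(-0.40) = 0.5200
adj(I−A) = [[0.75, 0.20], [0.40, 0.80]]
(I − A)⁻¹ = adj(I−A) / det(I−A) ≈
  [   1.4423     0.3846]
  [   0.7692     1.5385]
x = (I − A)⁻¹ d = adj(I−A)·d / det(I−A), with det(I−A) = 0.5200:
  x_W = (0.75·170 + 0.20·220) / 0.5200 = 171.50 / 0.5200 ≈ 329.808
  x_E = (0.40·170 + 0.80·220) / 0.5200 = 244.00 / 0.5200 ≈ 469.231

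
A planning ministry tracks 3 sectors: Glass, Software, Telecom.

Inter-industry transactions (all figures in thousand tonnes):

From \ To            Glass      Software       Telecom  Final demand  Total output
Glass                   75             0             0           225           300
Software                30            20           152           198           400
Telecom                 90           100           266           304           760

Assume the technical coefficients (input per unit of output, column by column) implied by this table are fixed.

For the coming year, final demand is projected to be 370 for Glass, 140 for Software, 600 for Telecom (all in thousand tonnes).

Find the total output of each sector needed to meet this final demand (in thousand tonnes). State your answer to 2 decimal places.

Technical coefficients a_ij = z_ij / X_j:
  a_GG = 75/300 = 0.25, a_SG = 30/300 = 0.10, a_TG = 90/300 = 0.30
  a_GS = 0/400 = 0.00, a_SS = 20/400 = 0.05, a_TS = 100/400 = 0.25
  a_GT = 0/760 = 0.00, a_ST = 152/760 = 0.20, a_TT = 266/760 = 0.35
I − A =
  [   0.75     0.00     0.00]
  [  -0.10     0.95    -0.20]
  [  -0.30    -0.25     0.65]
Cofactors of I−A, C_ij = (−1)^(i+j)·(minor ij) (rows/columns in the sector order above):
  C_11 = (0.95)(0.65) − (-0.20)(-0.25) = 0.5675
  C_12 = −[(-0.10)(0.65) − (-0.20)(-0.30)] = 0.1250
  C_13 = (-0.10)(-0.25) − (0.95)(-0.30) = 0.3100
  C_21 = −[(0.00)(0.65) − (0.00)(-0.25)] = 0.0000
  C_22 = (0.75)(0.65) − (0.00)(-0.30) = 0.4875
  C_23 = −[(0.75)(-0.25) − (0.00)(-0.30)] = 0.1875
  C_31 = (0.00)(-0.20) − (0.00)(0.95) = 0.0000
  C_32 = −[(0.75)(-0.20) − (0.00)(-0.10)] = 0.1500
  C_33 = (0.75)(0.95) − (0.00)(-0.10) = 0.7125
det(I−A) = Σ_j (I−A)_1j·C_1j = (0.75)(0.5675) + (0.00)(0.1250) + (0.00)(0.3100) = 0.425625
adj(I−A) = Cᵀ =
  [ 0.5675   0.0000   0.0000]
  [ 0.1250   0.4875   0.1500]
  [ 0.3100   0.1875   0.7125]
(I − A)⁻¹ = adj(I−A) / det(I−A) ≈
  [   1.3333     0.0000     0.0000]
  [   0.2937     1.1454     0.3524]
  [   0.7283     0.4405     1.6740]
x = (I − A)⁻¹ d = adj(I−A)·d / det(I−A), with det(I−A) = 0.425625:
  x_G = (0.5675·370 + 0.0000·140 + 0.0000·600) / 0.425625 = 209.975 / 0.425625 ≈ 493.33
  x_S = (0.1250·370 + 0.4875·140 + 0.1500·600) / 0.425625 = 204.50 / 0.425625 ≈ 480.47
  x_T = (0.3100·370 + 0.1875·140 + 0.7125·600) / 0.425625 = 568.45 / 0.425625 ≈ 1335.57

x_G = 493.33, x_S = 480.47, x_T = 1335.57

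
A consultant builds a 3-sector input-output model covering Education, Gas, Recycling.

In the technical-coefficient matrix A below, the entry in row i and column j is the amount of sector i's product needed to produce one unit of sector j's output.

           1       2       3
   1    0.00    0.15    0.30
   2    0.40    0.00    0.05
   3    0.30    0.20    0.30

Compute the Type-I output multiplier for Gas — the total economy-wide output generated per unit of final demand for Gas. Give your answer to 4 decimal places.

m_2 = 1.9182

I − A =
  [   1.00    -0.15    -0.30]
  [  -0.40     1.00    -0.05]
  [  -0.30    -0.20     0.70]
Cofactors of I−A, C_ij = (−1)^(i+j)·(minor ij) (rows/columns in the sector order above):
  C_11 = (1.00)(0.70) − (-0.05)(-0.20) = 0.6900
  C_12 = −[(-0.40)(0.70) − (-0.05)(-0.30)] = 0.2950
  C_13 = (-0.40)(-0.20) − (1.00)(-0.30) = 0.3800
  C_21 = −[(-0.15)(0.70) − (-0.30)(-0.20)] = 0.1650
  C_22 = (1.00)(0.70) − (-0.30)(-0.30) = 0.6100
  C_23 = −[(1.00)(-0.20) − (-0.15)(-0.30)] = 0.2450
  C_31 = (-0.15)(-0.05) − (-0.30)(1.00) = 0.3075
  C_32 = −[(1.00)(-0.05) − (-0.30)(-0.40)] = 0.1700
  C_33 = (1.00)(1.00) − (-0.15)(-0.40) = 0.9400
det(I−A) = Σ_j (I−A)_1j·C_1j = (1.00)(0.6900) + (-0.15)(0.2950) + (-0.30)(0.3800) = 0.53175
adj(I−A) = Cᵀ =
  [ 0.6900   0.1650   0.3075]
  [ 0.2950   0.6100   0.1700]
  [ 0.3800   0.2450   0.9400]
(I − A)⁻¹ = adj(I−A) / det(I−A) ≈
  [   1.29760     0.31030     0.57828]
  [   0.55477     1.14716     0.31970]
  [   0.71462     0.46074     1.76775]
The output multiplier for sector j is the column-j sum of the Leontief inverse (I − A)⁻¹ = adj(I−A) / det(I−A).
Column 2 of adj(I−A): (0.1650, 0.6100, 0.2450); det(I−A) = 0.53175.
m_2 = (0.1650 + 0.6100 + 0.2450) / 0.53175 = 1.02 / 0.53175 ≈ 1.9182.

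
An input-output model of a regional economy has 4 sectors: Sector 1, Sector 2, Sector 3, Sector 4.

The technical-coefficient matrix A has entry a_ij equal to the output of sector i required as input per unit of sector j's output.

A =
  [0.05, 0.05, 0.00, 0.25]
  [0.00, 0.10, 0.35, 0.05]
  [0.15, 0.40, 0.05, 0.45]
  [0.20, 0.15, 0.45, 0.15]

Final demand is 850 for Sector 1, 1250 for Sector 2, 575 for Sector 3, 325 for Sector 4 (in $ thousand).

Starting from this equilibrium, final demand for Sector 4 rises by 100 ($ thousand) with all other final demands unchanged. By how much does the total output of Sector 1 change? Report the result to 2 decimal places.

I − A =
  [   0.95    -0.05     0.00    -0.25]
  [   0.00     0.90    -0.35    -0.05]
  [  -0.15    -0.40     0.95    -0.45]
  [  -0.20    -0.15    -0.45     0.85]
Compute the cofactors C_ij = (−1)^(i+j)·(3×3 minor ij) of I−A; the adjugate is their transpose:
adj(I−A) = Cᵀ =
  [ 0.385750   0.110875   0.130375   0.189000]
  [ 0.089000   0.510375   0.286500   0.207875]
  [ 0.198625   0.383625   0.674125   0.437875]
  [ 0.211625   0.319250   0.438125   0.676625]
det(I−A) = Σ_j (I−A)_1j·C_1j = (0.95)(0.385750) + (-0.05)(0.089000) + (0.00)(0.198625) + (-0.25)(0.211625) = 0.30910625
(I − A)⁻¹ = adj(I−A) / det(I−A) ≈
  [   1.2480     0.3587     0.4218     0.6114]
  [   0.2879     1.6511     0.9269     0.6725]
  [   0.6426     1.2411     2.1809     1.4166]
  [   0.6846     1.0328     1.4174     2.1890]
Δx = (I − A)⁻¹ Δd with Δd having +100 in the Sector 4 component and 0 elsewhere.
So Δx_1 = L_14 · (+100), where L_14 = adj(I−A)_14 / det(I−A) = 0.189000 / 0.30910625.
Δx_1 = 0.189000 × (+100) / 0.30910625 = 18.90 / 0.30910625 ≈ 61.14.

Δx_1 = 61.14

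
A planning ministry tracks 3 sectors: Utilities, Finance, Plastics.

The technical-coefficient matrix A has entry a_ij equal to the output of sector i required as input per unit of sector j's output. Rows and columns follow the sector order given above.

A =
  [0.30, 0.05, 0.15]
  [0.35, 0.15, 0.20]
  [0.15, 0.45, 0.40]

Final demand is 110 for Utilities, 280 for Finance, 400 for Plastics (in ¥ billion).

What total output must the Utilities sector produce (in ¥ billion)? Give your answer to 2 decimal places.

x_U = 537.10

I − A =
  [   0.70    -0.05    -0.15]
  [  -0.35     0.85    -0.20]
  [  -0.15    -0.45     0.60]
Cofactors of I−A, C_ij = (−1)^(i+j)·(minor ij) (rows/columns in the sector order above):
  C_11 = (0.85)(0.60) − (-0.20)(-0.45) = 0.4200
  C_12 = −[(-0.35)(0.60) − (-0.20)(-0.15)] = 0.2400
  C_13 = (-0.35)(-0.45) − (0.85)(-0.15) = 0.2850
  C_21 = −[(-0.05)(0.60) − (-0.15)(-0.45)] = 0.0975
  C_22 = (0.70)(0.60) − (-0.15)(-0.15) = 0.3975
  C_23 = −[(0.70)(-0.45) − (-0.05)(-0.15)] = 0.3225
  C_31 = (-0.05)(-0.20) − (-0.15)(0.85) = 0.1375
  C_32 = −[(0.70)(-0.20) − (-0.15)(-0.35)] = 0.1925
  C_33 = (0.70)(0.85) − (-0.05)(-0.35) = 0.5775
det(I−A) = Σ_j (I−A)_1j·C_1j = (0.70)(0.4200) + (-0.05)(0.2400) + (-0.15)(0.2850) = 0.23925
adj(I−A) = Cᵀ =
  [ 0.4200   0.0975   0.1375]
  [ 0.2400   0.3975   0.1925]
  [ 0.2850   0.3225   0.5775]
(I − A)⁻¹ = adj(I−A) / det(I−A) ≈
  [   1.7555     0.4075     0.5747]
  [   1.0031     1.6614     0.8046]
  [   1.1912     1.3480     2.4138]
x = (I − A)⁻¹ d = adj(I−A)·d / det(I−A), with det(I−A) = 0.23925:
  x_U = (0.4200·110 + 0.0975·280 + 0.1375·400) / 0.23925 = 128.50 / 0.23925 ≈ 537.10
  x_F = (0.2400·110 + 0.3975·280 + 0.1925·400) / 0.23925 = 214.70 / 0.23925 ≈ 897.39
  x_P = (0.2850·110 + 0.3225·280 + 0.5775·400) / 0.23925 = 352.65 / 0.23925 ≈ 1473.98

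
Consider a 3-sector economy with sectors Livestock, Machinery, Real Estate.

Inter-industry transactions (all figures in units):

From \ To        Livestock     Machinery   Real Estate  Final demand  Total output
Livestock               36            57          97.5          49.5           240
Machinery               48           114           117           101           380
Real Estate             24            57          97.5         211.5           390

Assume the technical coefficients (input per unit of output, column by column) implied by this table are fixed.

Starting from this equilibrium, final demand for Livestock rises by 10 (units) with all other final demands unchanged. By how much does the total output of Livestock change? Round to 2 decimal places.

Technical coefficients a_ij = z_ij / X_j:
  a_11 = 36/240 = 0.15, a_21 = 48/240 = 0.20, a_31 = 24/240 = 0.10
  a_12 = 57/380 = 0.15, a_22 = 114/380 = 0.30, a_32 = 57/380 = 0.15
  a_13 = 97.5/390 = 0.25, a_23 = 117/390 = 0.30, a_33 = 97.5/390 = 0.25
I − A =
  [   0.85    -0.15    -0.25]
  [  -0.20     0.70    -0.30]
  [  -0.10    -0.15     0.75]
Cofactors of I−A, C_ij = (−1)^(i+j)·(minor ij) (rows/columns in the sector order above):
  C_11 = (0.70)(0.75) − (-0.30)(-0.15) = 0.4800
  C_12 = −[(-0.20)(0.75) − (-0.30)(-0.10)] = 0.1800
  C_13 = (-0.20)(-0.15) − (0.70)(-0.10) = 0.1000
  C_21 = −[(-0.15)(0.75) − (-0.25)(-0.15)] = 0.1500
  C_22 = (0.85)(0.75) − (-0.25)(-0.10) = 0.6125
  C_23 = −[(0.85)(-0.15) − (-0.15)(-0.10)] = 0.1425
  C_31 = (-0.15)(-0.30) − (-0.25)(0.70) = 0.2200
  C_32 = −[(0.85)(-0.30) − (-0.25)(-0.20)] = 0.3050
  C_33 = (0.85)(0.70) − (-0.15)(-0.20) = 0.5650
det(I−A) = Σ_j (I−A)_1j·C_1j = (0.85)(0.4800) + (-0.15)(0.1800) + (-0.25)(0.1000) = 0.3560
adj(I−A) = Cᵀ =
  [ 0.4800   0.1500   0.2200]
  [ 0.1800   0.6125   0.3050]
  [ 0.1000   0.1425   0.5650]
(I − A)⁻¹ = adj(I−A) / det(I−A) ≈
  [   1.3483     0.4213     0.6180]
  [   0.5056     1.7205     0.8567]
  [   0.2809     0.4003     1.5871]
Δx = (I − A)⁻¹ Δd with Δd having +10 in the Livestock component and 0 elsewhere.
So Δx_1 = L_11 · (+10), where L_11 = adj(I−A)_11 / det(I−A) = 0.4800 / 0.3560.
Δx_1 = 0.4800 × (+10) / 0.3560 = 4.80 / 0.3560 ≈ 13.48.

Δx_1 = 13.48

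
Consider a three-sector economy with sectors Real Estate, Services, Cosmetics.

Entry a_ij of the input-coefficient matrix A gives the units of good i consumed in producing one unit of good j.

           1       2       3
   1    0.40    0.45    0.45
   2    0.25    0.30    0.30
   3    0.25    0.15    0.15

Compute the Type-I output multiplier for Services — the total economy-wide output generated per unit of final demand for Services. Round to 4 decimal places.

m_2 = 10.0000

I − A =
  [   0.60    -0.45    -0.45]
  [  -0.25     0.70    -0.30]
  [  -0.25    -0.15     0.85]
Cofactors of I−A, C_ij = (−1)^(i+j)·(minor ij) (rows/columns in the sector order above):
  C_11 = (0.70)(0.85) − (-0.30)(-0.15) = 0.5500
  C_12 = −[(-0.25)(0.85) − (-0.30)(-0.25)] = 0.2875
  C_13 = (-0.25)(-0.15) − (0.70)(-0.25) = 0.2125
  C_21 = −[(-0.45)(0.85) − (-0.45)(-0.15)] = 0.4500
  C_22 = (0.60)(0.85) − (-0.45)(-0.25) = 0.3975
  C_23 = −[(0.60)(-0.15) − (-0.45)(-0.25)] = 0.2025
  C_31 = (-0.45)(-0.30) − (-0.45)(0.70) = 0.4500
  C_32 = −[(0.60)(-0.30) − (-0.45)(-0.25)] = 0.2925
  C_33 = (0.60)(0.70) − (-0.45)(-0.25) = 0.3075
det(I−A) = Σ_j (I−A)_1j·C_1j = (0.60)(0.5500) + (-0.45)(0.2875) + (-0.45)(0.2125) = 0.1050
adj(I−A) = Cᵀ =
  [ 0.5500   0.4500   0.4500]
  [ 0.2875   0.3975   0.2925]
  [ 0.2125   0.2025   0.3075]
(I − A)⁻¹ = adj(I−A) / det(I−A) ≈
  [   5.23810     4.28571     4.28571]
  [   2.73810     3.78571     2.78571]
  [   2.02381     1.92857     2.92857]
The output multiplier for sector j is the column-j sum of the Leontief inverse (I − A)⁻¹ = adj(I−A) / det(I−A).
Column 2 of adj(I−A): (0.4500, 0.3975, 0.2025); det(I−A) = 0.1050.
m_2 = (0.4500 + 0.3975 + 0.2025) / 0.1050 = 1.05 / 0.1050 = 10.0000.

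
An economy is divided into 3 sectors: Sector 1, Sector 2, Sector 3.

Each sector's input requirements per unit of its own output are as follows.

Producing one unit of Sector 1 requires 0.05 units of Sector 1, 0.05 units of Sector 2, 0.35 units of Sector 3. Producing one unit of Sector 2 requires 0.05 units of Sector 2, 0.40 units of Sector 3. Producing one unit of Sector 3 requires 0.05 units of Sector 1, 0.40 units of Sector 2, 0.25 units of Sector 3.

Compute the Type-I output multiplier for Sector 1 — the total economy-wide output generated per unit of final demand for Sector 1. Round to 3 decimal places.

I − A =
  [   0.95     0.00    -0.05]
  [  -0.05     0.95    -0.40]
  [  -0.35    -0.40     0.75]
Cofactors of I−A, C_ij = (−1)^(i+j)·(minor ij) (rows/columns in the sector order above):
  C_11 = (0.95)(0.75) − (-0.40)(-0.40) = 0.5525
  C_12 = −[(-0.05)(0.75) − (-0.40)(-0.35)] = 0.1775
  C_13 = (-0.05)(-0.40) − (0.95)(-0.35) = 0.3525
  C_21 = −[(0.00)(0.75) − (-0.05)(-0.40)] = 0.0200
  C_22 = (0.95)(0.75) − (-0.05)(-0.35) = 0.6950
  C_23 = −[(0.95)(-0.40) − (0.00)(-0.35)] = 0.3800
  C_31 = (0.00)(-0.40) − (-0.05)(0.95) = 0.0475
  C_32 = −[(0.95)(-0.40) − (-0.05)(-0.05)] = 0.3825
  C_33 = (0.95)(0.95) − (0.00)(-0.05) = 0.9025
det(I−A) = Σ_j (I−A)_1j·C_1j = (0.95)(0.5525) + (0.00)(0.1775) + (-0.05)(0.3525) = 0.50725
adj(I−A) = Cᵀ =
  [ 0.5525   0.0200   0.0475]
  [ 0.1775   0.6950   0.3825]
  [ 0.3525   0.3800   0.9025]
(I − A)⁻¹ = adj(I−A) / det(I−A) ≈
  [   1.0892     0.0394     0.0936]
  [   0.3499     1.3701     0.7541]
  [   0.6949     0.7491     1.7792]
The output multiplier for sector j is the column-j sum of the Leontief inverse (I − A)⁻¹ = adj(I−A) / det(I−A).
Column 1 of adj(I−A): (0.5525, 0.1775, 0.3525); det(I−A) = 0.50725.
m_1 = (0.5525 + 0.1775 + 0.3525) / 0.50725 = 1.0825 / 0.50725 ≈ 2.134.

m_1 = 2.134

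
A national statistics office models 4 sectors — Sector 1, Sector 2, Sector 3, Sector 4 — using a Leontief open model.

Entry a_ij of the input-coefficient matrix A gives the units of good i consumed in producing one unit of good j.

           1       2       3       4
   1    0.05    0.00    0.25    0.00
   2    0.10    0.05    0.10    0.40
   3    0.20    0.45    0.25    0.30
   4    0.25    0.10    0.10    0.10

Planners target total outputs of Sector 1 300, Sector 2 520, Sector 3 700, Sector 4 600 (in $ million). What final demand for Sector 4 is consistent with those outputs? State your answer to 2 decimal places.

d_4 = 343.00

I − A =
  [   0.95     0.00    -0.25     0.00]
  [  -0.10     0.95    -0.10    -0.40]
  [  -0.20    -0.45     0.75    -0.30]
  [  -0.25    -0.10    -0.10     0.90]
d = (I − A) x:
  d_1 = (+0.95)·300 + (+0.00)·520 + (-0.25)·700 + (+0.00)·600 = 110.00
  d_2 = (-0.10)·300 + (+0.95)·520 + (-0.10)·700 + (-0.40)·600 = 154.00
  d_3 = (-0.20)·300 + (-0.45)·520 + (+0.75)·700 + (-0.30)·600 = 51.00
  d_4 = (-0.25)·300 + (-0.10)·520 + (-0.10)·700 + (+0.90)·600 = 343.00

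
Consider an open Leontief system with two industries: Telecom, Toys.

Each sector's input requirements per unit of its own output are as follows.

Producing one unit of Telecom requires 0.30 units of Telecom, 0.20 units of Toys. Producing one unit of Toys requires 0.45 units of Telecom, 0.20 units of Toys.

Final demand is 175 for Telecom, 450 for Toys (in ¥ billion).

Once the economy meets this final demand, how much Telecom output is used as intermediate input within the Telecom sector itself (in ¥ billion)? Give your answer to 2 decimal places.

z_11 = 218.62

I − A =
  [   0.70    -0.45]
  [  -0.20     0.80]
det(I−A) = (0.70)(0.80) − (-0.45)(-0.20) = 0.4700
adj(I−A) = [[0.80, 0.45], [0.20, 0.70]]
(I − A)⁻¹ = adj(I−A) / det(I−A) ≈
  [   1.7021     0.9574]
  [   0.4255     1.4894]
First solve x = (I − A)⁻¹ d = adj(I−A)·d / det(I−A); in particular x_1 = (0.80·175 + 0.45·450) / 0.4700 = 342.50 / 0.4700 ≈ 728.7234.
Intermediate flow from 1 to 1: z_11 = a_11 · x_1 = 0.30 × 342.50 / 0.4700 = 102.75 / 0.4700 ≈ 218.62.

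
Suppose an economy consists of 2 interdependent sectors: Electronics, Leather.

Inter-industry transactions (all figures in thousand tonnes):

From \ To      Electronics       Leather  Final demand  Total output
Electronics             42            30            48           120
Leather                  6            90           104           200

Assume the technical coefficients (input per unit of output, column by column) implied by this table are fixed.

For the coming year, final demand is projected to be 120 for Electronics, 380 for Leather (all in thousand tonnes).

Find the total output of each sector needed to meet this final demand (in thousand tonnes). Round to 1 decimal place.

Technical coefficients a_ij = z_ij / X_j:
  a_11 = 42/120 = 0.35, a_21 = 6/120 = 0.05
  a_12 = 30/200 = 0.15, a_22 = 90/200 = 0.45
I − A =
  [   0.65    -0.15]
  [  -0.05     0.55]
det(I−A) = (0.65)(0.55) − (-0.15)(-0.05) = 0.3500
adj(I−A) = [[0.55, 0.15], [0.05, 0.65]]
(I − A)⁻¹ = adj(I−A) / det(I−A) ≈
  [   1.5714     0.4286]
  [   0.1429     1.8571]
x = (I − A)⁻¹ d = adj(I−A)·d / det(I−A), with det(I−A) = 0.3500:
  x_1 = (0.55·120 + 0.15·380) / 0.3500 = 123.00 / 0.3500 ≈ 351.4
  x_2 = (0.05·120 + 0.65·380) / 0.3500 = 253.00 / 0.3500 ≈ 722.9

x_1 = 351.4, x_2 = 722.9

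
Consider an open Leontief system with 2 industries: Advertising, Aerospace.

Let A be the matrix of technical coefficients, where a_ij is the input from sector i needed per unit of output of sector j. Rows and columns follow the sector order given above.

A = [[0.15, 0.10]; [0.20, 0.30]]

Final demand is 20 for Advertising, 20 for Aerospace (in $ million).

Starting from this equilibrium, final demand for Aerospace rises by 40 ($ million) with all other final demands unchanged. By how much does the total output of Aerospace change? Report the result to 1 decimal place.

Δx_2 = 59.1

I − A =
  [   0.85    -0.10]
  [  -0.20     0.70]
det(I−A) = (0.85)(0.70) − (-0.10)(-0.20) = 0.5750
adj(I−A) = [[0.70, 0.10], [0.20, 0.85]]
(I − A)⁻¹ = adj(I−A) / det(I−A) ≈
  [   1.2174     0.1739]
  [   0.3478     1.4783]
Δx = (I − A)⁻¹ Δd with Δd having +40 in the Aerospace component and 0 elsewhere.
So Δx_2 = L_22 · (+40), where L_22 = adj(I−A)_22 / det(I−A) = 0.85 / 0.5750.
Δx_2 = 0.85 × (+40) / 0.5750 = 34.00 / 0.5750 ≈ 59.1.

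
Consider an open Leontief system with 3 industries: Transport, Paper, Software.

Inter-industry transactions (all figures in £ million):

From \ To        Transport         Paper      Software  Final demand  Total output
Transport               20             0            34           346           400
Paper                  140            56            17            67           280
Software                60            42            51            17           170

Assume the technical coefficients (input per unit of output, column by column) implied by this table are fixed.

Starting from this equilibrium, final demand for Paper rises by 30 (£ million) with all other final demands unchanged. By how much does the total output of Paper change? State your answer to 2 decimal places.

Technical coefficients a_ij = z_ij / X_j:
  a_TT = 20/400 = 0.05, a_PT = 140/400 = 0.35, a_ST = 60/400 = 0.15
  a_TP = 0/280 = 0.00, a_PP = 56/280 = 0.20, a_SP = 42/280 = 0.15
  a_TS = 34/170 = 0.20, a_PS = 17/170 = 0.10, a_SS = 51/170 = 0.30
I − A =
  [   0.95     0.00    -0.20]
  [  -0.35     0.80    -0.10]
  [  -0.15    -0.15     0.70]
Cofactors of I−A, C_ij = (−1)^(i+j)·(minor ij) (rows/columns in the sector order above):
  C_11 = (0.80)(0.70) − (-0.10)(-0.15) = 0.5450
  C_12 = −[(-0.35)(0.70) − (-0.10)(-0.15)] = 0.2600
  C_13 = (-0.35)(-0.15) − (0.80)(-0.15) = 0.1725
  C_21 = −[(0.00)(0.70) − (-0.20)(-0.15)] = 0.0300
  C_22 = (0.95)(0.70) − (-0.20)(-0.15) = 0.6350
  C_23 = −[(0.95)(-0.15) − (0.00)(-0.15)] = 0.1425
  C_31 = (0.00)(-0.10) − (-0.20)(0.80) = 0.1600
  C_32 = −[(0.95)(-0.10) − (-0.20)(-0.35)] = 0.1650
  C_33 = (0.95)(0.80) − (0.00)(-0.35) = 0.7600
det(I−A) = Σ_j (I−A)_1j·C_1j = (0.95)(0.5450) + (0.00)(0.2600) + (-0.20)(0.1725) = 0.48325
adj(I−A) = Cᵀ =
  [ 0.5450   0.0300   0.1600]
  [ 0.2600   0.6350   0.1650]
  [ 0.1725   0.1425   0.7600]
(I − A)⁻¹ = adj(I−A) / det(I−A) ≈
  [   1.1278     0.0621     0.3311]
  [   0.5380     1.3140     0.3414]
  [   0.3570     0.2949     1.5727]
Δx = (I − A)⁻¹ Δd with Δd having +30 in the Paper component and 0 elsewhere.
So Δx_P = L_PP · (+30), where L_PP = adj(I−A)_PP / det(I−A) = 0.6350 / 0.48325.
Δx_P = 0.6350 × (+30) / 0.48325 = 19.05 / 0.48325 ≈ 39.42.

Δx_P = 39.42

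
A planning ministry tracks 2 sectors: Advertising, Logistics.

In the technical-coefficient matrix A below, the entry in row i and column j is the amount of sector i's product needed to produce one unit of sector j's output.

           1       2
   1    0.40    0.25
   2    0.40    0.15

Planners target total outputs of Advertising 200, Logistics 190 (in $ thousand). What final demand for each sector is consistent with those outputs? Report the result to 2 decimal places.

I − A =
  [   0.60    -0.25]
  [  -0.40     0.85]
d = (I − A) x:
  d_1 = (+0.60)·200 + (-0.25)·190 = 72.50
  d_2 = (-0.40)·200 + (+0.85)·190 = 81.50

d_1 = 72.50, d_2 = 81.50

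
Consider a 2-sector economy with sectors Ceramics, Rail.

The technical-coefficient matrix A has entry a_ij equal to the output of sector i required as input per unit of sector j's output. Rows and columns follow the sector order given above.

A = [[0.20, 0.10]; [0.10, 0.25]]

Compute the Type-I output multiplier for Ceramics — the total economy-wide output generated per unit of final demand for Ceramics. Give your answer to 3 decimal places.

m_1 = 1.441

I − A =
  [   0.80    -0.10]
  [  -0.10     0.75]
det(I−A) = (0.80)(0.75) − (-0.10)(-0.10) = 0.5900
adj(I−A) = [[0.75, 0.10], [0.10, 0.80]]
(I − A)⁻¹ = adj(I−A) / det(I−A) ≈
  [   1.2712     0.1695]
  [   0.1695     1.3559]
The output multiplier for sector j is the column-j sum of the Leontief inverse (I − A)⁻¹ = adj(I−A) / det(I−A).
Column 1 of adj(I−A): (0.75, 0.10); det(I−A) = 0.5900.
m_1 = (0.75 + 0.10) / 0.5900 = 0.85 / 0.5900 ≈ 1.441.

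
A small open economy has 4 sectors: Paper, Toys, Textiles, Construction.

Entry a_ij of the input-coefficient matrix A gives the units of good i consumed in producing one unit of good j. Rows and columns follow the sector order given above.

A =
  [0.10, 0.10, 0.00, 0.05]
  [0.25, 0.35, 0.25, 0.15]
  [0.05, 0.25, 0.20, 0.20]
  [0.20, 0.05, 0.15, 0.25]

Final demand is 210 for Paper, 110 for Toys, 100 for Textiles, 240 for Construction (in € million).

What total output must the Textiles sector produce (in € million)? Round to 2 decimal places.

x_3 = 469.23

I − A =
  [   0.90    -0.10     0.00    -0.05]
  [  -0.25     0.65    -0.25    -0.15]
  [  -0.05    -0.25     0.80    -0.20]
  [  -0.20    -0.05    -0.15     0.75]
Compute the cofactors C_ij = (−1)^(i+j)·(3×3 minor ij) of I−A; the adjugate is their transpose:
adj(I−A) = Cᵀ =
  [ 0.309500   0.060875   0.026500   0.039875]
  [ 0.187000   0.504625   0.188375   0.163625]
  [ 0.106875   0.183125   0.403125   0.151250]
  [ 0.116375   0.086500   0.100250   0.390500]
det(I−A) = Σ_j (I−A)_1j·C_1j = (0.90)(0.309500) + (-0.10)(0.187000) + (0.00)(0.106875) + (-0.05)(0.116375) = 0.25403125
(I − A)⁻¹ = adj(I−A) / det(I−A) ≈
  [   1.2184     0.2396     0.1043     0.1570]
  [   0.7361     1.9865     0.7415     0.6441]
  [   0.4207     0.7209     1.5869     0.5954]
  [   0.4581     0.3405     0.3946     1.5372]
x = (I − A)⁻¹ d = adj(I−A)·d / det(I−A), with det(I−A) = 0.25403125:
  x_1 = (0.309500·210 + 0.060875·110 + 0.026500·100 + 0.039875·240) / 0.25403125 = 83.91125 / 0.25403125 ≈ 330.32
  x_2 = (0.187000·210 + 0.504625·110 + 0.188375·100 + 0.163625·240) / 0.25403125 = 152.88625 / 0.25403125 ≈ 601.84
  x_3 = (0.106875·210 + 0.183125·110 + 0.403125·100 + 0.151250·240) / 0.25403125 = 119.20 / 0.25403125 ≈ 469.23
  x_4 = (0.116375·210 + 0.086500·110 + 0.100250·100 + 0.390500·240) / 0.25403125 = 137.69875 / 0.25403125 ≈ 542.05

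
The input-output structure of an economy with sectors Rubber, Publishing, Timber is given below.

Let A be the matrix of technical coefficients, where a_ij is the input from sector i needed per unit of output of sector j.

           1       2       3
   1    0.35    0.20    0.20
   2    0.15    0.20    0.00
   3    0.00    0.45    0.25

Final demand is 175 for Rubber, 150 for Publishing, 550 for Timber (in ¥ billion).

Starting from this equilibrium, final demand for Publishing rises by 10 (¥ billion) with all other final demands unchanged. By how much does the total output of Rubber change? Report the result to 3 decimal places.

I − A =
  [   0.65    -0.20    -0.20]
  [  -0.15     0.80     0.00]
  [   0.00    -0.45     0.75]
Cofactors of I−A, C_ij = (−1)^(i+j)·(minor ij) (rows/columns in the sector order above):
  C_11 = (0.80)(0.75) − (0.00)(-0.45) = 0.6000
  C_12 = −[(-0.15)(0.75) − (0.00)(0.00)] = 0.1125
  C_13 = (-0.15)(-0.45) − (0.80)(0.00) = 0.0675
  C_21 = −[(-0.20)(0.75) − (-0.20)(-0.45)] = 0.2400
  C_22 = (0.65)(0.75) − (-0.20)(0.00) = 0.4875
  C_23 = −[(0.65)(-0.45) − (-0.20)(0.00)] = 0.2925
  C_31 = (-0.20)(0.00) − (-0.20)(0.80) = 0.1600
  C_32 = −[(0.65)(0.00) − (-0.20)(-0.15)] = 0.0300
  C_33 = (0.65)(0.80) − (-0.20)(-0.15) = 0.4900
det(I−A) = Σ_j (I−A)_1j·C_1j = (0.65)(0.6000) + (-0.20)(0.1125) + (-0.20)(0.0675) = 0.3540
adj(I−A) = Cᵀ =
  [ 0.6000   0.2400   0.1600]
  [ 0.1125   0.4875   0.0300]
  [ 0.0675   0.2925   0.4900]
(I − A)⁻¹ = adj(I−A) / det(I−A) ≈
  [   1.6949     0.6780     0.4520]
  [   0.3178     1.3771     0.0847]
  [   0.1907     0.8263     1.3842]
Δx = (I − A)⁻¹ Δd with Δd having +10 in the Publishing component and 0 elsewhere.
So Δx_1 = L_12 · (+10), where L_12 = adj(I−A)_12 / det(I−A) = 0.2400 / 0.3540.
Δx_1 = 0.2400 × (+10) / 0.3540 = 2.40 / 0.3540 ≈ 6.780.

Δx_1 = 6.780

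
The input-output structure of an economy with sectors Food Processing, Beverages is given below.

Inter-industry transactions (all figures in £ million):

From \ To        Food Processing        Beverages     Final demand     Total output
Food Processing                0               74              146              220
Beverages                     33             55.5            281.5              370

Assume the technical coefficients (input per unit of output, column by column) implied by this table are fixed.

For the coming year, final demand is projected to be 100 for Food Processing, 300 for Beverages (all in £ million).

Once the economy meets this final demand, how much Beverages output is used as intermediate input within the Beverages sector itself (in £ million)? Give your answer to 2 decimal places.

Technical coefficients a_ij = z_ij / X_j:
  a_FF = 0/220 = 0.00, a_BF = 33/220 = 0.15
  a_FB = 74/370 = 0.20, a_BB = 55.5/370 = 0.15
I − A =
  [   1.00    -0.20]
  [  -0.15     0.85]
det(I−A) = (1.00)(0.85) − (-0.20)(-0.15) = 0.8200
adj(I−A) = [[0.85, 0.20], [0.15, 1.00]]
(I − A)⁻¹ = adj(I−A) / det(I−A) ≈
  [   1.0366     0.2439]
  [   0.1829     1.2195]
First solve x = (I − A)⁻¹ d = adj(I−A)·d / det(I−A); in particular x_B = (0.15·100 + 1.00·300) / 0.8200 = 315.00 / 0.8200 ≈ 384.1463.
Intermediate flow from B to B: z_BB = a_BB · x_B = 0.15 × 315.00 / 0.8200 = 47.25 / 0.8200 ≈ 57.62.

z_BB = 57.62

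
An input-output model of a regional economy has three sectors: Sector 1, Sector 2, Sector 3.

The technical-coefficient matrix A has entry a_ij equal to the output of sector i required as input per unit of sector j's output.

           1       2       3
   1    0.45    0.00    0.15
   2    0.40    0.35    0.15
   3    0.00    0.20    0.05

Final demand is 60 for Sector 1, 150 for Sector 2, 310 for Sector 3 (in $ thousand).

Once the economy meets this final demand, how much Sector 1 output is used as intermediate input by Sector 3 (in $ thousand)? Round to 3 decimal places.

z_13 = 63.700

I − A =
  [   0.55     0.00    -0.15]
  [  -0.40     0.65    -0.15]
  [   0.00    -0.20     0.95]
Cofactors of I−A, C_ij = (−1)^(i+j)·(minor ij) (rows/columns in the sector order above):
  C_11 = (0.65)(0.95) − (-0.15)(-0.20) = 0.5875
  C_12 = −[(-0.40)(0.95) − (-0.15)(0.00)] = 0.3800
  C_13 = (-0.40)(-0.20) − (0.65)(0.00) = 0.0800
  C_21 = −[(0.00)(0.95) − (-0.15)(-0.20)] = 0.0300
  C_22 = (0.55)(0.95) − (-0.15)(0.00) = 0.5225
  C_23 = −[(0.55)(-0.20) − (0.00)(0.00)] = 0.1100
  C_31 = (0.00)(-0.15) − (-0.15)(0.65) = 0.0975
  C_32 = −[(0.55)(-0.15) − (-0.15)(-0.40)] = 0.1425
  C_33 = (0.55)(0.65) − (0.00)(-0.40) = 0.3575
det(I−A) = Σ_j (I−A)_1j·C_1j = (0.55)(0.5875) + (0.00)(0.3800) + (-0.15)(0.0800) = 0.311125
adj(I−A) = Cᵀ =
  [ 0.5875   0.0300   0.0975]
  [ 0.3800   0.5225   0.1425]
  [ 0.0800   0.1100   0.3575]
(I − A)⁻¹ = adj(I−A) / det(I−A) ≈
  [   1.8883     0.0964     0.3134]
  [   1.2214     1.6794     0.4580]
  [   0.2571     0.3536     1.1491]
First solve x = (I − A)⁻¹ d = adj(I−A)·d / det(I−A); in particular x_3 = (0.0800·60 + 0.1100·150 + 0.3575·310) / 0.311125 = 132.125 / 0.311125 ≈ 424.66854.
Intermediate flow from 1 to 3: z_13 = a_13 · x_3 = 0.15 × 132.125 / 0.311125 = 19.81875 / 0.311125 ≈ 63.700.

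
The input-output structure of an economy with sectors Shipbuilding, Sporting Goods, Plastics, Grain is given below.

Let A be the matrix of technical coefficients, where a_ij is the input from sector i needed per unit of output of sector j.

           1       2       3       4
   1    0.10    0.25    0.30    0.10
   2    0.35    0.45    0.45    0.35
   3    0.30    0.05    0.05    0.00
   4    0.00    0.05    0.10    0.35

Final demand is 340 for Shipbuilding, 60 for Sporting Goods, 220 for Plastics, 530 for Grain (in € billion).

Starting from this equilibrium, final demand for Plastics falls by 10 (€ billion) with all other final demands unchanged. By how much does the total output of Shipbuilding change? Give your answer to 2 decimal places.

I − A =
  [   0.90    -0.25    -0.30    -0.10]
  [  -0.35     0.55    -0.45    -0.35]
  [  -0.30    -0.05     0.95     0.00]
  [   0.00    -0.05    -0.10     0.65]
Compute the cofactors C_ij = (−1)^(i+j)·(3×3 minor ij) of I−A; the adjugate is their transpose:
adj(I−A) = Cᵀ =
  [ 0.306625   0.169375   0.191625   0.138375]
  [ 0.314375   0.494250   0.366500   0.314500]
  [ 0.113375   0.079500   0.247375   0.060250]
  [ 0.041625   0.050250   0.066250   0.278375]
det(I−A) = Σ_j (I−A)_1j·C_1j = (0.90)(0.306625) + (-0.25)(0.314375) + (-0.30)(0.113375) + (-0.10)(0.041625) = 0.15919375
(I − A)⁻¹ = adj(I−A) / det(I−A) ≈
  [   1.9261     1.0640     1.2037     0.8692]
  [   1.9748     3.1047     2.3022     1.9756]
  [   0.7122     0.4994     1.5539     0.3785]
  [   0.2615     0.3157     0.4162     1.7487]
Δx = (I − A)⁻¹ Δd with Δd having -10 in the Plastics component and 0 elsewhere.
So Δx_1 = L_13 · (-10), where L_13 = adj(I−A)_13 / det(I−A) = 0.191625 / 0.15919375.
Δx_1 = 0.191625 × (-10) / 0.15919375 = -1.91625 / 0.15919375 ≈ -12.04.

Δx_1 = -12.04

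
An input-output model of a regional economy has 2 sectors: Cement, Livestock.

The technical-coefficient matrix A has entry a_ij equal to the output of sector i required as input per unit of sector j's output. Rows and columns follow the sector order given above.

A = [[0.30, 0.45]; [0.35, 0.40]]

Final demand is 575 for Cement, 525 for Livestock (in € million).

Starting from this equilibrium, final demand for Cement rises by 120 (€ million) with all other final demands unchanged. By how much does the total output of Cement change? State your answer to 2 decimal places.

Δx_C = 274.29

I − A =
  [   0.70    -0.45]
  [  -0.35     0.60]
det(I−A) = (0.70)(0.60) − (-0.45)(-0.35) = 0.2625
adj(I−A) = [[0.60, 0.45], [0.35, 0.70]]
(I − A)⁻¹ = adj(I−A) / det(I−A) ≈
  [   2.2857     1.7143]
  [   1.3333     2.6667]
Δx = (I − A)⁻¹ Δd with Δd having +120 in the Cement component and 0 elsewhere.
So Δx_C = L_CC · (+120), where L_CC = adj(I−A)_CC / det(I−A) = 0.60 / 0.2625.
Δx_C = 0.60 × (+120) / 0.2625 = 72.00 / 0.2625 ≈ 274.29.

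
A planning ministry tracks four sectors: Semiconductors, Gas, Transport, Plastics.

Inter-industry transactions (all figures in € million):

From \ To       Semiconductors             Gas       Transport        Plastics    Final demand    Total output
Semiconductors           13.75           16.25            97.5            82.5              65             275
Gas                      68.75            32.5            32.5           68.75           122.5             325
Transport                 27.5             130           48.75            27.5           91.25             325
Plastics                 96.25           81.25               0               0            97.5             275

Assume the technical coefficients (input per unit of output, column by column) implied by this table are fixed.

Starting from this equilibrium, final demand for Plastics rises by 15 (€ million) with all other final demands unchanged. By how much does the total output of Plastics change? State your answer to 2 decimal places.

Technical coefficients a_ij = z_ij / X_j:
  a_SS = 13.75/275 = 0.05, a_GS = 68.75/275 = 0.25, a_TS = 27.5/275 = 0.10, a_PS = 96.25/275 = 0.35
  a_SG = 16.25/325 = 0.05, a_GG = 32.5/325 = 0.10, a_TG = 130/325 = 0.40, a_PG = 81.25/325 = 0.25
  a_ST = 97.5/325 = 0.30, a_GT = 32.5/325 = 0.10, a_TT = 48.75/325 = 0.15, a_PT = 0/325 = 0.00
  a_SP = 82.5/275 = 0.30, a_GP = 68.75/275 = 0.25, a_TP = 27.5/275 = 0.10, a_PP = 0/275 = 0.00
I − A =
  [   0.95    -0.05    -0.30    -0.30]
  [  -0.25     0.90    -0.10    -0.25]
  [  -0.10    -0.40     0.85    -0.10]
  [  -0.35    -0.25     0.00     1.00]
Compute the cofactors C_ij = (−1)^(i+j)·(3×3 minor ij) of I−A; the adjugate is their transpose:
adj(I−A) = Cᵀ =
  [ 0.669375   0.233750   0.263750   0.285625]
  [ 0.300375   0.677750   0.185750   0.278125]
  [ 0.256500   0.376000   0.665500   0.237500]
  [ 0.309375   0.251250   0.138750   0.620625]
det(I−A) = Σ_j (I−A)_1j·C_1j = (0.95)(0.669375) + (-0.05)(0.300375) + (-0.30)(0.256500) + (-0.30)(0.309375) = 0.451125
(I − A)⁻¹ = adj(I−A) / det(I−A) ≈
  [   1.4838     0.5181     0.5846     0.6331]
  [   0.6658     1.5024     0.4117     0.6165]
  [   0.5686     0.8335     1.4752     0.5265]
  [   0.6858     0.5569     0.3076     1.3757]
Δx = (I − A)⁻¹ Δd with Δd having +15 in the Plastics component and 0 elsewhere.
So Δx_P = L_PP · (+15), where L_PP = adj(I−A)_PP / det(I−A) = 0.620625 / 0.451125.
Δx_P = 0.620625 × (+15) / 0.451125 = 9.309375 / 0.451125 ≈ 20.64.

Δx_P = 20.64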